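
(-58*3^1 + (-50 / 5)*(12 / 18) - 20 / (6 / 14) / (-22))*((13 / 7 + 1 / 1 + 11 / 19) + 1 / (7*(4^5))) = -229781617 / 374528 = -613.52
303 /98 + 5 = 793 /98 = 8.09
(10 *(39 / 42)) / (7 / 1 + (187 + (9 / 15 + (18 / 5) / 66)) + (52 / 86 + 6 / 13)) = 1998425 / 42122038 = 0.05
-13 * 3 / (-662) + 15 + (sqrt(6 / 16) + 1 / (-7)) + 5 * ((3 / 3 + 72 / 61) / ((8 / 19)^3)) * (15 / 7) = sqrt(6) / 4 + 23725925311 / 72364544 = 328.48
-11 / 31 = -0.35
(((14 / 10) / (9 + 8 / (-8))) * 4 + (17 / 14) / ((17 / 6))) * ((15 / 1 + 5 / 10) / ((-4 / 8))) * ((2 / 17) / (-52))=2449 / 30940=0.08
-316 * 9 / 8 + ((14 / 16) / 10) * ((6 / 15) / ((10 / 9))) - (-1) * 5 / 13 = -9232181 / 26000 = -355.08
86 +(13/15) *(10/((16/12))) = 185/2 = 92.50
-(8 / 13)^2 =-64 / 169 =-0.38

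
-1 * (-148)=148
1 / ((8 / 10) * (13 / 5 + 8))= 25 / 212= 0.12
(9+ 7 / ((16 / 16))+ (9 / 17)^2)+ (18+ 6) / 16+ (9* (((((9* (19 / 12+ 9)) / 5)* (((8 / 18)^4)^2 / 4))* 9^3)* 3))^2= 156543176826317 / 7679322450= 20385.02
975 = 975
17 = 17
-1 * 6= -6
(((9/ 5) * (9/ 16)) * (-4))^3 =-531441/ 8000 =-66.43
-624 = -624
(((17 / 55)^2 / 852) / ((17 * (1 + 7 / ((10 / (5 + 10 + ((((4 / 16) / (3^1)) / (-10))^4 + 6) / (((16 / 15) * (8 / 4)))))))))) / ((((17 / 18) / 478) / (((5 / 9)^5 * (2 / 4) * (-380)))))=-929996800000000 / 373148966151999873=-0.00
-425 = -425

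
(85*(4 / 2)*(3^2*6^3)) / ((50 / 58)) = 1916784 / 5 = 383356.80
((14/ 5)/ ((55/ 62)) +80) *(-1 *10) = -45736/ 55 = -831.56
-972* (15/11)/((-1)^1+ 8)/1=-14580/77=-189.35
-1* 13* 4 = -52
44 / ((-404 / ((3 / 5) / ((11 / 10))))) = -0.06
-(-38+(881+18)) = -861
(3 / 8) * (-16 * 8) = -48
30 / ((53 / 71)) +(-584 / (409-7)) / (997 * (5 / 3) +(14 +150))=781607194 / 19448827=40.19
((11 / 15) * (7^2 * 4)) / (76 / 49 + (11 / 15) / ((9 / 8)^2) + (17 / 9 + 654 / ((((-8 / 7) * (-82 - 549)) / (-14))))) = -10799140968 / 651944063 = -16.56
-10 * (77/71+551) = -391980/71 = -5520.85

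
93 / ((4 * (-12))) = -31 / 16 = -1.94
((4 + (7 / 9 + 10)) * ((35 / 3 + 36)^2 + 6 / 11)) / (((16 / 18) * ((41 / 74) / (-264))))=-2214381106 / 123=-18003098.42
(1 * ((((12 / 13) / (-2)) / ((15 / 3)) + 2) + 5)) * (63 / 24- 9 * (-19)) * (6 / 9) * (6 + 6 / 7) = 2494644 / 455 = 5482.73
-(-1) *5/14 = 5/14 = 0.36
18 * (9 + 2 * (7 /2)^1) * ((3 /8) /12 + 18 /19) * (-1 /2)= -5355 /38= -140.92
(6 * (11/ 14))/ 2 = 33/ 14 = 2.36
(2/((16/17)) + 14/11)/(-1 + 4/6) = -897/88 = -10.19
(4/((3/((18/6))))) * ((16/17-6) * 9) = -3096/17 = -182.12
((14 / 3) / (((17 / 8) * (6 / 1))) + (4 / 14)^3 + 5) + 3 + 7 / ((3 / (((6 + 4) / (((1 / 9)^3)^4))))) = 345837791716789574 / 52479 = 6590022517898.39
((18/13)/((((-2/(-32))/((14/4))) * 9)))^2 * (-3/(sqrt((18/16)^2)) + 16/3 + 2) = 175616/507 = 346.38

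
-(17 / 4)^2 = -289 / 16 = -18.06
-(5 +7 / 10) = -57 / 10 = -5.70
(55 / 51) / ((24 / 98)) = 2695 / 612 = 4.40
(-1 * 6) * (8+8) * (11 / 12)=-88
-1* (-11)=11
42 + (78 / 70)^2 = 52971 / 1225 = 43.24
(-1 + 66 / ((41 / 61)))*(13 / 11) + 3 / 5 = 260378 / 2255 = 115.47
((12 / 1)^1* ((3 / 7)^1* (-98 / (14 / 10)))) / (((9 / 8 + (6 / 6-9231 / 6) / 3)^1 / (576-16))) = 1612800 / 4091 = 394.23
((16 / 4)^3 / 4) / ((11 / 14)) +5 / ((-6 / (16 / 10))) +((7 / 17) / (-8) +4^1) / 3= 91315 / 4488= 20.35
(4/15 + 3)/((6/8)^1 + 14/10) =1.52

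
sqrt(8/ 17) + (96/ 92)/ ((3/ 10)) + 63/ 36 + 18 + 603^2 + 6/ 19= 2 * sqrt(34)/ 17 + 635629687/ 1748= 363633.23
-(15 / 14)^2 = -225 / 196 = -1.15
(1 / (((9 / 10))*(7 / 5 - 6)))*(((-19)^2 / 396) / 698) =-9025 / 28608228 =-0.00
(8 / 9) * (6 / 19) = 16 / 57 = 0.28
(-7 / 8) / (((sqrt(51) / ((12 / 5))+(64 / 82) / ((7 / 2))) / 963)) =742912128 / 34810217 - 2776247145*sqrt(51) / 69620434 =-263.44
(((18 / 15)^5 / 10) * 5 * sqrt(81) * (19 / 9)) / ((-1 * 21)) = -24624 / 21875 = -1.13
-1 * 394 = -394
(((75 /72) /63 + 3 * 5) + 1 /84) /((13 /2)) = 2.31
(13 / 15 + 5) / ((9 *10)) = 44 / 675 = 0.07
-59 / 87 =-0.68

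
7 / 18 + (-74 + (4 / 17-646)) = -220129 / 306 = -719.38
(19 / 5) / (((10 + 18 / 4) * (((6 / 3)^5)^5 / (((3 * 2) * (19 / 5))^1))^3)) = 3518667 / 42796446251006159749120000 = 0.00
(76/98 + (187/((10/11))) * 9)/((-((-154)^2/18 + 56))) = -8167653/6057380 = -1.35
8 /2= 4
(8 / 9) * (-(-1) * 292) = 2336 / 9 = 259.56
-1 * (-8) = 8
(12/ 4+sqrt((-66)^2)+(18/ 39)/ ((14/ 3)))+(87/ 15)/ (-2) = 60241/ 910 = 66.20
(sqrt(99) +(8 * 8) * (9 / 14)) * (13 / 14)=39 * sqrt(11) / 14 +1872 / 49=47.44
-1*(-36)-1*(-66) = 102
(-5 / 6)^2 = 25 / 36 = 0.69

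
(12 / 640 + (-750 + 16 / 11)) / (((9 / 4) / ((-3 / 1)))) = 1317407 / 1320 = 998.04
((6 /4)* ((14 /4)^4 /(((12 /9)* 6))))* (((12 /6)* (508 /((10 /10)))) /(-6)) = -304927 /64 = -4764.48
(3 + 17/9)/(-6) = -22/27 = -0.81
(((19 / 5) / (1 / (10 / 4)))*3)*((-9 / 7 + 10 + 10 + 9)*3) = 16587 / 7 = 2369.57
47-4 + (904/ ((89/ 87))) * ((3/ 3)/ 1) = 82475/ 89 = 926.69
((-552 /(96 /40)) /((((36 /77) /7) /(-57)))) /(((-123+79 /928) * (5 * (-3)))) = 15613136 /146655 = 106.46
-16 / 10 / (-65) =8 / 325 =0.02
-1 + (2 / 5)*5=1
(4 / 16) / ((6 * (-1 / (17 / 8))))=-17 / 192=-0.09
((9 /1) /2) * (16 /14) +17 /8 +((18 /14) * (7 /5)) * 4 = 14.47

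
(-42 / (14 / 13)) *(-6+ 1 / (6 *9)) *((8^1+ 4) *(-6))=-16796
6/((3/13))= 26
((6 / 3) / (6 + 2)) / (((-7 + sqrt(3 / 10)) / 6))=-105 / 487- 3 * sqrt(30) / 974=-0.23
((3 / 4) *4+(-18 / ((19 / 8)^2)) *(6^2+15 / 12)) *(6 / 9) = -27886 / 361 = -77.25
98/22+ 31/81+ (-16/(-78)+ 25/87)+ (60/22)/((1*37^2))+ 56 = 2563982699/41805153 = 61.33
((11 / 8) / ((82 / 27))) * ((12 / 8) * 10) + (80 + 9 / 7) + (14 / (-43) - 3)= 16734651 / 197456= 84.75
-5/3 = -1.67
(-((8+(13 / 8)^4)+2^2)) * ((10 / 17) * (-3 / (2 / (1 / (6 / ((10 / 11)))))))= 1942825 / 765952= 2.54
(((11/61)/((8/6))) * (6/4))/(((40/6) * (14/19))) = 5643/136640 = 0.04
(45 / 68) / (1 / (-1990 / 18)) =-4975 / 68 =-73.16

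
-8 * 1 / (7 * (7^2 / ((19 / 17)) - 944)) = 152 / 119721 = 0.00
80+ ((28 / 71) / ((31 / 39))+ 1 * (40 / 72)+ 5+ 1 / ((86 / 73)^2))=12712768969 / 146507364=86.77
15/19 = 0.79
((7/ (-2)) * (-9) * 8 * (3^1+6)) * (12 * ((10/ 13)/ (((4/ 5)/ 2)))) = 680400/ 13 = 52338.46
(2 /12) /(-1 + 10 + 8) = 0.01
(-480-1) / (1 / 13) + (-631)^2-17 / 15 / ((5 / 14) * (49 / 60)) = 13716644 / 35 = 391904.11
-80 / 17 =-4.71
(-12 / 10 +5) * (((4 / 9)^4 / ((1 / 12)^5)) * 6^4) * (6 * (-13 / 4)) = -4661968896 / 5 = -932393779.20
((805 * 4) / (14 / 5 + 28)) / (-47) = -2.22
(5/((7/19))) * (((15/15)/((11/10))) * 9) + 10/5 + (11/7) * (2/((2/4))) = 9188/77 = 119.32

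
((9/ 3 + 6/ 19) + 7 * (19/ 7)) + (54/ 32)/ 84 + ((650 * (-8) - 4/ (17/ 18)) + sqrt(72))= -749841573/ 144704 + 6 * sqrt(2)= -5173.41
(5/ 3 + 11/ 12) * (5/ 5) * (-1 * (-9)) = 93/ 4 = 23.25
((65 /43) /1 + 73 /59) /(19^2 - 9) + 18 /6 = 3.01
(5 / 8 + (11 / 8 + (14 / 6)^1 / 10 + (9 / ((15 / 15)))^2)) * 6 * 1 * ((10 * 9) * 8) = 359568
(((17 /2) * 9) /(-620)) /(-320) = 153 /396800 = 0.00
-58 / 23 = -2.52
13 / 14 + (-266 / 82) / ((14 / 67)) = -4189 / 287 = -14.60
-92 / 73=-1.26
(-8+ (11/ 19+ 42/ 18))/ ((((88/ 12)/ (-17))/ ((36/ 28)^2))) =199665/ 10241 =19.50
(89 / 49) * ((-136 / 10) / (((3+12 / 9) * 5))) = -18156 / 15925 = -1.14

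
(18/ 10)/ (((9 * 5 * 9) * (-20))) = -1/ 4500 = -0.00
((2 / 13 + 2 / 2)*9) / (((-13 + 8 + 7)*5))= 27 / 26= 1.04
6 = 6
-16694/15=-1112.93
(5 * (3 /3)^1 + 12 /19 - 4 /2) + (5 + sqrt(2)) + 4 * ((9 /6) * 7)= sqrt(2) + 962 /19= 52.05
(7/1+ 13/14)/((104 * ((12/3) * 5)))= 111/29120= 0.00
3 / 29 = 0.10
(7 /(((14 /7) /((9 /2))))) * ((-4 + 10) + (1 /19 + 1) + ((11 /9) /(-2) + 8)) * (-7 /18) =-242011 /2736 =-88.45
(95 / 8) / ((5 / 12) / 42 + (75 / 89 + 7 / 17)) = 9055305 / 964157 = 9.39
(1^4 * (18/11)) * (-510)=-9180/11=-834.55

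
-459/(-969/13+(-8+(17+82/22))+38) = 21879/1135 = 19.28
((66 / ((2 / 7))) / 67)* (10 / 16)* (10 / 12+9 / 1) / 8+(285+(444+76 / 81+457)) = 826353707 / 694656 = 1189.59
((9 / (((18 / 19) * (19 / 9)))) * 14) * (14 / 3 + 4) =546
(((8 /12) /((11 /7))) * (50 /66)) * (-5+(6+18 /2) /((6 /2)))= 0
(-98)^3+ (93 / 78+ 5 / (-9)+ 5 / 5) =-220238545 / 234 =-941190.36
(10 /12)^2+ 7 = 277 /36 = 7.69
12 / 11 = 1.09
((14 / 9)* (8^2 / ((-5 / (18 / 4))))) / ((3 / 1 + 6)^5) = -448 / 295245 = -0.00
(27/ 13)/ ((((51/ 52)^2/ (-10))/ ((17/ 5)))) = -1248/ 17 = -73.41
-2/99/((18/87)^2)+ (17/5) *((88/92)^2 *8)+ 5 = 138640873/4713390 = 29.41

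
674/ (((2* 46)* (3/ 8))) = 1348/ 69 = 19.54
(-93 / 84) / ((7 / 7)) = -1.11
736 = 736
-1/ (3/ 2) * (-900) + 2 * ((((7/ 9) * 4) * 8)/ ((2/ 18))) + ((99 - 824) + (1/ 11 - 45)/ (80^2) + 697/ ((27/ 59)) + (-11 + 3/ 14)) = 12209759717/ 6652800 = 1835.28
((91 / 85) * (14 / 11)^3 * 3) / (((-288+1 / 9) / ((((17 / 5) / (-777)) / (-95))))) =-321048 / 303047570375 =-0.00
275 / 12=22.92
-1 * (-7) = 7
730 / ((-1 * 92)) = -7.93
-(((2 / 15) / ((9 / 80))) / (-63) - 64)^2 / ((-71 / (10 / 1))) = 118583388160 / 205431471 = 577.24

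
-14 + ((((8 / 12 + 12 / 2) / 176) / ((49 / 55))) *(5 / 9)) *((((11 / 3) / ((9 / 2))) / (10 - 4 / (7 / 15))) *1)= -285493 / 20412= -13.99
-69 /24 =-23 /8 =-2.88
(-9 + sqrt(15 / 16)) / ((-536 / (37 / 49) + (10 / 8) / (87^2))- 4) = 10081908 / 799649527- 280053 * sqrt(15) / 799649527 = 0.01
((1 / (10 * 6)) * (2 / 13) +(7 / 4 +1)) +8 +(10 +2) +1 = 18527 / 780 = 23.75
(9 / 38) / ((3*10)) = 3 / 380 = 0.01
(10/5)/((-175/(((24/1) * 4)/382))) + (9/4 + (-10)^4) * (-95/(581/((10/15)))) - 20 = -2640291919/2377950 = -1110.32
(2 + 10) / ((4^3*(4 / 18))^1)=27 / 32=0.84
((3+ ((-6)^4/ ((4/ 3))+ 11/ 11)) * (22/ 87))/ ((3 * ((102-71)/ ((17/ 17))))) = 21472/ 8091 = 2.65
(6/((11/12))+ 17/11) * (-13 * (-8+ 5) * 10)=34710/11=3155.45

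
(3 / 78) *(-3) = -3 / 26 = -0.12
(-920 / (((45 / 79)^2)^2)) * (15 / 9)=-14564.48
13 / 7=1.86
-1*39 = -39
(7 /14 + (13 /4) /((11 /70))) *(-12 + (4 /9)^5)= -14987492 /59049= -253.81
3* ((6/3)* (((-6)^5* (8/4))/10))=-46656/5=-9331.20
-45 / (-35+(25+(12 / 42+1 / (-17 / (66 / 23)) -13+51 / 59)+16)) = 7266735 / 971914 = 7.48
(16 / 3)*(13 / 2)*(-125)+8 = -12976 / 3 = -4325.33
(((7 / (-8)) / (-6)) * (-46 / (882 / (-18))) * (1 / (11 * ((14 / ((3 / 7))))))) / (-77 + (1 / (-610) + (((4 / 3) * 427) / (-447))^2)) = -12614941215 / 2495840279079224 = -0.00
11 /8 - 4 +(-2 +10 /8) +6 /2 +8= 61 /8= 7.62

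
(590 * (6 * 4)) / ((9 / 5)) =23600 / 3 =7866.67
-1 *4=-4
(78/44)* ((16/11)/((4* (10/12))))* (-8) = -3744/605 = -6.19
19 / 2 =9.50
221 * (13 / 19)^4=6311981 / 130321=48.43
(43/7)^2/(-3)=-1849/147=-12.58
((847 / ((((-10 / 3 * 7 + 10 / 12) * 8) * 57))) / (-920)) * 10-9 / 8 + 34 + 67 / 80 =3182275 / 94392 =33.71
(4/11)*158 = 632/11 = 57.45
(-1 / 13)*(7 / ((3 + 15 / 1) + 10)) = -1 / 52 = -0.02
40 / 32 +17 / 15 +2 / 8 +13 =469 / 30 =15.63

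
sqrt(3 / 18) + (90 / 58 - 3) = -42 / 29 + sqrt(6) / 6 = -1.04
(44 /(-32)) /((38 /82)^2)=-18491 /2888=-6.40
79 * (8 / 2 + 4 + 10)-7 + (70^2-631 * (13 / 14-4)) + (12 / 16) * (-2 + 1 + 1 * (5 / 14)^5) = 17753195455 / 2151296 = 8252.33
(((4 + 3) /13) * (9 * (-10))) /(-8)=6.06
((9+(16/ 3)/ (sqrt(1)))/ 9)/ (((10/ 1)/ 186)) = 1333/ 45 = 29.62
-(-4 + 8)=-4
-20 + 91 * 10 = 890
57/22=2.59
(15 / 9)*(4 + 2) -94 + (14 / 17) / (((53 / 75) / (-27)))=-104034 / 901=-115.47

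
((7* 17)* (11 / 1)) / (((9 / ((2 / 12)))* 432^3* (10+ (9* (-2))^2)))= 0.00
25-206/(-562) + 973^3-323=258847932442/281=921167019.37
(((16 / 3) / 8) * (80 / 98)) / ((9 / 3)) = 80 / 441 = 0.18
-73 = -73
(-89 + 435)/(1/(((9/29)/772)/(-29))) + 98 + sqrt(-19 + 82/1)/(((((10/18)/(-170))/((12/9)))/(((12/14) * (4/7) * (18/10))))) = 31811791/324626 - 264384 * sqrt(7)/245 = -2757.08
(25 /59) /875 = 1 /2065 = 0.00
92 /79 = 1.16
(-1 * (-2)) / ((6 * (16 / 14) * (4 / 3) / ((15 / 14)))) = 15 / 64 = 0.23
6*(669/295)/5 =4014/1475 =2.72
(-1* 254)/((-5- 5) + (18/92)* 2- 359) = 2921/4239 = 0.69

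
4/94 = 2/47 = 0.04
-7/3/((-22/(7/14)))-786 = -103745/132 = -785.95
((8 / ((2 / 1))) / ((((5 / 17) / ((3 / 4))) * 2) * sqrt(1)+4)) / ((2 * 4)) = 51 / 488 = 0.10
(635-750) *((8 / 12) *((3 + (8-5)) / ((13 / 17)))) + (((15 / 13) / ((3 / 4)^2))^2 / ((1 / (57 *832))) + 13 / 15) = 12931623 / 65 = 198948.05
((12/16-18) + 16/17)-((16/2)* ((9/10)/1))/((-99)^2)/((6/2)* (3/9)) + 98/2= 12103963/370260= 32.69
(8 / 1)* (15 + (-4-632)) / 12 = -414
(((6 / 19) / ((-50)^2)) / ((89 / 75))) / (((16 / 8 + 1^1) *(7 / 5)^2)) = 3 / 165718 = 0.00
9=9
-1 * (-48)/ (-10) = -24/ 5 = -4.80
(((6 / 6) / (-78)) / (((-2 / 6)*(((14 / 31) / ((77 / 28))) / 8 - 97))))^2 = 0.00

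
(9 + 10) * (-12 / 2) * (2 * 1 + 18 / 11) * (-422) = 1924320 / 11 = 174938.18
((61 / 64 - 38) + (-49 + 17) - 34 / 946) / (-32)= 2091275 / 968704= 2.16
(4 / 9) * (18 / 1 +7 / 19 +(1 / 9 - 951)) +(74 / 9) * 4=-587228 / 1539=-381.56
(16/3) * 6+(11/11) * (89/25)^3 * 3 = 2614907/15625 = 167.35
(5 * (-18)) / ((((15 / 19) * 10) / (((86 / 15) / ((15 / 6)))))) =-26.14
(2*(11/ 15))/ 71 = 22/ 1065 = 0.02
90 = 90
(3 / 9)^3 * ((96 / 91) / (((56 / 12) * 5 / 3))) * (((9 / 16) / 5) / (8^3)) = 9 / 8153600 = 0.00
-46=-46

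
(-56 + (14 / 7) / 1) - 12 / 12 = -55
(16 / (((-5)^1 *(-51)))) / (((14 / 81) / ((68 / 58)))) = 432 / 1015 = 0.43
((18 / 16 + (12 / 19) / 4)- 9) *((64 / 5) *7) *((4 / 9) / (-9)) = 34.15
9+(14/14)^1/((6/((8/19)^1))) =517/57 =9.07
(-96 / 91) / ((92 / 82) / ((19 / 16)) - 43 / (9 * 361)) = -12788064 / 11292463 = -1.13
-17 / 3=-5.67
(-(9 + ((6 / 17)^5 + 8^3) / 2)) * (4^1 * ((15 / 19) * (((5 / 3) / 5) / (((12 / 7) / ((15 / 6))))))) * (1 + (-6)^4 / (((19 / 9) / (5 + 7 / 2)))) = -6529541316175325 / 3075410262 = -2123144.80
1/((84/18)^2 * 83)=9/16268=0.00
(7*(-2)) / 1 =-14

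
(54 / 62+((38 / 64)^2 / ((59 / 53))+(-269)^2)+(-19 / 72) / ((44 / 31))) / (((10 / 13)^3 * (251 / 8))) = 29477421112284509 / 5817449088000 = 5067.07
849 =849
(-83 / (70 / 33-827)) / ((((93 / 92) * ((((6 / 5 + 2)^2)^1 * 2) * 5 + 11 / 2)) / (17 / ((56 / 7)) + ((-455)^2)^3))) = 89794325478983146505 / 10970063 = 8185397429256.62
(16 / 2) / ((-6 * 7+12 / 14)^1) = -7 / 36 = -0.19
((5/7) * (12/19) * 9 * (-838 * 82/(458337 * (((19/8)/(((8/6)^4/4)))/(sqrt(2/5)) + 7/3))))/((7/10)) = 194545660723200/1643720735480131 - 46166597222400 * sqrt(10)/605581323597943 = -0.12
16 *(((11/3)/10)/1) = 88/15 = 5.87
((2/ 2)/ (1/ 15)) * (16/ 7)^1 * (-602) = -20640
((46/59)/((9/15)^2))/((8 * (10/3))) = 115/1416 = 0.08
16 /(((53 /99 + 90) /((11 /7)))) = 17424 /62741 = 0.28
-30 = -30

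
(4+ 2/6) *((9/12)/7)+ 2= 69/28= 2.46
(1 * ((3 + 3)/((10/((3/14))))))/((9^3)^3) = 1/3013270470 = 0.00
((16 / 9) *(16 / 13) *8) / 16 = 128 / 117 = 1.09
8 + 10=18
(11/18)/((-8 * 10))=-11/1440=-0.01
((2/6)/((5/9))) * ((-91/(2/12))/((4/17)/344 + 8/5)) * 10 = -23947560/11701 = -2046.63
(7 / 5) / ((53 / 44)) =1.16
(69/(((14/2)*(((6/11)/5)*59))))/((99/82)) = 1.27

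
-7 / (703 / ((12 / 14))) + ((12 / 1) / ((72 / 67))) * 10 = 235487 / 2109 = 111.66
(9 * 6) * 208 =11232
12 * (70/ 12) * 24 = 1680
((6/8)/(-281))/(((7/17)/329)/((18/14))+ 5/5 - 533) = 21573/4299980020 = 0.00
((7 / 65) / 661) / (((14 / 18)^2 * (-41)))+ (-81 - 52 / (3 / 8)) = -8126099588 / 36992865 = -219.67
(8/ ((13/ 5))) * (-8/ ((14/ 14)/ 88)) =-2166.15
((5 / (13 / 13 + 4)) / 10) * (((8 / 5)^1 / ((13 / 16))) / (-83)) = -64 / 26975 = -0.00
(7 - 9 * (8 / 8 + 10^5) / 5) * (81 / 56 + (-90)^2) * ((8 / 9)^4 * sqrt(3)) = -860288746496 * sqrt(3) / 945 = -1576787109.11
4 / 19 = 0.21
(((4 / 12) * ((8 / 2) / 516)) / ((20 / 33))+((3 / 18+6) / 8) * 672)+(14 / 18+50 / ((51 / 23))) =71228341 / 131580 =541.33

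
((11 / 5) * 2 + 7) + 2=67 / 5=13.40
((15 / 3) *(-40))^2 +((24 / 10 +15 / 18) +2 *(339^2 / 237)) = 97106083 / 2370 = 40973.03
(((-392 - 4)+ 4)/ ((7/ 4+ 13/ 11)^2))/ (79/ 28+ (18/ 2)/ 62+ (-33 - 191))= 0.21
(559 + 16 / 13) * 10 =72830 / 13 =5602.31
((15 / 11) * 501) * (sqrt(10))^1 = 7515 * sqrt(10) / 11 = 2160.41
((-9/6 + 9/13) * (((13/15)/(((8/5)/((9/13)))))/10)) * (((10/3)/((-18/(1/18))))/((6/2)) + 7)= -71407/336960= -0.21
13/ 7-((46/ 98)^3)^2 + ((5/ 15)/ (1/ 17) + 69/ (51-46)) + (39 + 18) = 16259314596097/ 207619308015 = 78.31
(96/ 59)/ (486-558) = -4/ 177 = -0.02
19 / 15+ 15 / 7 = 358 / 105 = 3.41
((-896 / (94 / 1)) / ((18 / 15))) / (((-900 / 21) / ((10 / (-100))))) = -196 / 10575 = -0.02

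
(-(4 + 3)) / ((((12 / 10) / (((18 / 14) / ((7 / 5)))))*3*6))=-0.30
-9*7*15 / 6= -157.50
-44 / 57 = -0.77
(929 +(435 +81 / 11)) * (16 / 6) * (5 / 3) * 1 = 603400 / 99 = 6094.95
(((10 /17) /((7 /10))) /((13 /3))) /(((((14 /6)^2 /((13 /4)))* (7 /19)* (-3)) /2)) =-8550 /40817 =-0.21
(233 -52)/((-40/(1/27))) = -181/1080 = -0.17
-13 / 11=-1.18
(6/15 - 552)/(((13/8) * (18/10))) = -22064/117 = -188.58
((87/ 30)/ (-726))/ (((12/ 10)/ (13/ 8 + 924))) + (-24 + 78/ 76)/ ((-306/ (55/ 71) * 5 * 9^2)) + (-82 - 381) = -6704596637509/ 14385045312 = -466.08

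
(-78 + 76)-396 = -398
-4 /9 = -0.44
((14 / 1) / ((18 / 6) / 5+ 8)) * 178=12460 / 43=289.77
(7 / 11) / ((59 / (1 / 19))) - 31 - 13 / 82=-31505131 / 1011142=-31.16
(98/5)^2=384.16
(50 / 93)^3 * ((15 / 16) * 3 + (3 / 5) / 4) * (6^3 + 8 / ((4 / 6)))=9381250 / 89373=104.97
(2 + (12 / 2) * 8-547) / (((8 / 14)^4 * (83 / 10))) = -5966485 / 10624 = -561.60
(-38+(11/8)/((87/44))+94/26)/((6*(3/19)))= -35.56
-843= -843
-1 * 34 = -34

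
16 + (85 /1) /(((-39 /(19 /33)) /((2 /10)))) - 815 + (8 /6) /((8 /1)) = -2056843 /2574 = -799.08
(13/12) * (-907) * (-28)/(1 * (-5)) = -82537/15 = -5502.47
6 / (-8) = -0.75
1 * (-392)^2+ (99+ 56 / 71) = 153763.79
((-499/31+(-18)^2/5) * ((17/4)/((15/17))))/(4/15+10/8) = 2181661/14105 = 154.67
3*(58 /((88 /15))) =1305 /44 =29.66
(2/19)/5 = 2/95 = 0.02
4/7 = 0.57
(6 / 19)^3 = 0.03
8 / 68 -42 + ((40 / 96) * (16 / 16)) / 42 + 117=643693 / 8568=75.13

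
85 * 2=170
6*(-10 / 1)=-60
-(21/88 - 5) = 419/88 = 4.76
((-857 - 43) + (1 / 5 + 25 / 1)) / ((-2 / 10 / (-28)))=-122472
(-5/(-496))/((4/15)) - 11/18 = -10237/17856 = -0.57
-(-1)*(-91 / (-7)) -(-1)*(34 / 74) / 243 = 116900 / 8991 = 13.00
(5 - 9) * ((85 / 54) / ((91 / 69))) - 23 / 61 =-257347 / 49959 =-5.15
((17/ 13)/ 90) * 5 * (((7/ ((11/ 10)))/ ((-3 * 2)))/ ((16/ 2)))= -595/ 61776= -0.01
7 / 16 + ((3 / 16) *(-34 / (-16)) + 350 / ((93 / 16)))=726751 / 11904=61.05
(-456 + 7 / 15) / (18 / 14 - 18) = 47831 / 1755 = 27.25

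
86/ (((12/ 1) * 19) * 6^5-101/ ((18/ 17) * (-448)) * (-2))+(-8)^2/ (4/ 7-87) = -0.74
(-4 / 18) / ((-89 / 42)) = 28 / 267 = 0.10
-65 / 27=-2.41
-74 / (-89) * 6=444 / 89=4.99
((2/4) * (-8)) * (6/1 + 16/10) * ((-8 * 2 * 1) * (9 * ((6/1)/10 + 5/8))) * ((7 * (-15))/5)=-2815344/25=-112613.76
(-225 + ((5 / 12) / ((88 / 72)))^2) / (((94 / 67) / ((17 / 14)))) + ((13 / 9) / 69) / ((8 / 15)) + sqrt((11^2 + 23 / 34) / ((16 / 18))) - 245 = -231839429035 / 527389632 + 3*sqrt(70329) / 68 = -427.90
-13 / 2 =-6.50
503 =503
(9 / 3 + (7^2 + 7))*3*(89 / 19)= 15753 / 19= 829.11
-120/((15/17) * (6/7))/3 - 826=-7910/9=-878.89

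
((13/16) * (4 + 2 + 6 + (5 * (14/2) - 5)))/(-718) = -273/5744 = -0.05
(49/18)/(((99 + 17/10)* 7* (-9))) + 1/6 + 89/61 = 1.63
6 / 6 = 1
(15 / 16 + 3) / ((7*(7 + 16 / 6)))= 27 / 464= 0.06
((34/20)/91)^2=289/828100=0.00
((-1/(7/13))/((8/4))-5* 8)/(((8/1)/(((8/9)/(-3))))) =191/126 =1.52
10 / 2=5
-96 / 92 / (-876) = 2 / 1679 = 0.00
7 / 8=0.88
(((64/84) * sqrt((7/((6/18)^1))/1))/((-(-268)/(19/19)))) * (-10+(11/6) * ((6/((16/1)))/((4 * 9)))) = -5749 * sqrt(21)/202608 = -0.13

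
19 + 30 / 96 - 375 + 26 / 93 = -528847 / 1488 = -355.41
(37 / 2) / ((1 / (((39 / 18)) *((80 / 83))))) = 9620 / 249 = 38.63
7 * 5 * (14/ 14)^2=35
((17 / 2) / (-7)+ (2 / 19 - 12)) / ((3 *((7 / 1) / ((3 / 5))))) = -3487 / 9310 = -0.37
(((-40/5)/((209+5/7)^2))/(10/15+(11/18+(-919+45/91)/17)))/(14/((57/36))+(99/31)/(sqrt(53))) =12323910443208/31523802730612609381 - 83982825927* sqrt(53)/31523802730612609381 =0.00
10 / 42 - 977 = -20512 / 21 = -976.76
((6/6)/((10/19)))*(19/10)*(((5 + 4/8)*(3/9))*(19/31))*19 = 1433531/18600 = 77.07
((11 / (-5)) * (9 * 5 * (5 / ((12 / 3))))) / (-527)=495 / 2108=0.23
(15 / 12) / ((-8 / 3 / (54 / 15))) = -27 / 16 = -1.69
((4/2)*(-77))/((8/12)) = -231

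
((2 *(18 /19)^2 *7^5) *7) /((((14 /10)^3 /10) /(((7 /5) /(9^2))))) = 4802000 /361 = 13301.94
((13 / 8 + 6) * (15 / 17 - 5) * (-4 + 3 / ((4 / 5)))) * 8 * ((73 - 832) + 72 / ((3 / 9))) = -1159305 / 34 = -34097.21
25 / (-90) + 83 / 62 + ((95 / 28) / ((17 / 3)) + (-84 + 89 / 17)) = -10239857 / 132804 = -77.11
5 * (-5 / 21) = -25 / 21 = -1.19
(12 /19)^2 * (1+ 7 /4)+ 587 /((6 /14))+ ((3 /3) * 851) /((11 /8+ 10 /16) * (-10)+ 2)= 8600011 /6498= 1323.49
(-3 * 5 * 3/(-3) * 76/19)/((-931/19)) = -60/49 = -1.22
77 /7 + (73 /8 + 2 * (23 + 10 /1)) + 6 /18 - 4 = 1979 /24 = 82.46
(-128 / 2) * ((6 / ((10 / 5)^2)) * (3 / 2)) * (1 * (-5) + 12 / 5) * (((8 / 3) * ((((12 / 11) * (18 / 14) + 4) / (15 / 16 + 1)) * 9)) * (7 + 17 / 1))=7176978432 / 11935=601338.79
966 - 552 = 414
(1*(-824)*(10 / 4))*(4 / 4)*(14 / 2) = -14420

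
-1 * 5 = -5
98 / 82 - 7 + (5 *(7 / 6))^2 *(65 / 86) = 2527777 / 126936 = 19.91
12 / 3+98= 102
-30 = -30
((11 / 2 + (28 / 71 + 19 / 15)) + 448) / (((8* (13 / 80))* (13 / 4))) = 3877972 / 35997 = 107.73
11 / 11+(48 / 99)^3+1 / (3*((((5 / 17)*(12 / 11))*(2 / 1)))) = 2348011 / 1437480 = 1.63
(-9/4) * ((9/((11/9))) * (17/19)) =-12393/836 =-14.82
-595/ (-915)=119/ 183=0.65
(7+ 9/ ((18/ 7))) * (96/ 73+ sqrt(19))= 59.58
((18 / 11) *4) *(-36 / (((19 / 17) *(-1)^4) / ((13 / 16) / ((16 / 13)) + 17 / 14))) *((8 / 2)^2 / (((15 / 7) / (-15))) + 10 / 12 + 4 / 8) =127967823 / 2926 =43734.73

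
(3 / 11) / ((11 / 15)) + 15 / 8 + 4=6047 / 968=6.25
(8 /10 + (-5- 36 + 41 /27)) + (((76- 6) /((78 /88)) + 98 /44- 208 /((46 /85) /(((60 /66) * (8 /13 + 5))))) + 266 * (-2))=-2177036791 /888030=-2451.54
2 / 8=1 / 4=0.25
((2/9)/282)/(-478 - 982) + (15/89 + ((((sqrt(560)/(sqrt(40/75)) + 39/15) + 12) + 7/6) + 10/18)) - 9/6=2471884447/164893860 + 5 *sqrt(42)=47.39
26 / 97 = 0.27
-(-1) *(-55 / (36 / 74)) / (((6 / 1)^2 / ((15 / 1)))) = -10175 / 216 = -47.11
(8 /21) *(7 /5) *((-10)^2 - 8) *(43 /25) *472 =14937856 /375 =39834.28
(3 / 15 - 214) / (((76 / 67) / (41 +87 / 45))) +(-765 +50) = -12550178 / 1425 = -8807.14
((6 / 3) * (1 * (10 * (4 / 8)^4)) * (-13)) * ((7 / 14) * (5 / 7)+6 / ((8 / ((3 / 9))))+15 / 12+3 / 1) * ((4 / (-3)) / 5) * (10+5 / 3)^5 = 3316381250 / 729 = 4549219.82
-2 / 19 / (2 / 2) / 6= -0.02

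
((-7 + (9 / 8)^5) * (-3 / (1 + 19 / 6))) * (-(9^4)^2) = -65988169629903 / 409600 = -161103929.76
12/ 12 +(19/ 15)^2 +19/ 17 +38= 159587/ 3825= 41.72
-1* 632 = -632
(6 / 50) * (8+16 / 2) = 1.92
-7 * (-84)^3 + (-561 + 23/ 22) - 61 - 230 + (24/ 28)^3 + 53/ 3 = 4148095.34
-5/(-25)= 1/5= 0.20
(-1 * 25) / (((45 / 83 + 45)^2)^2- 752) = -1186458025 / 204122685902608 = -0.00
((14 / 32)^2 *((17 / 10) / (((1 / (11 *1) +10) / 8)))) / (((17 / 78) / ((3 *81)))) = 1702701 / 5920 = 287.62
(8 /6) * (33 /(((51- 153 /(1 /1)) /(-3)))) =22 /17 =1.29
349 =349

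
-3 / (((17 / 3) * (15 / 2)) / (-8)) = 48 / 85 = 0.56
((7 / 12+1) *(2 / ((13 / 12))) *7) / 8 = 133 / 52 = 2.56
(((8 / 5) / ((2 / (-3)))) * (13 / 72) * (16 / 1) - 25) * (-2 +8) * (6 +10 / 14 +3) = -65144 / 35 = -1861.26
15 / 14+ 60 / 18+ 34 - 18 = 857 / 42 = 20.40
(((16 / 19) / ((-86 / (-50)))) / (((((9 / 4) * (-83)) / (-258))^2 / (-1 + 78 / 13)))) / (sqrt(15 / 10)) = 5504000 * sqrt(6) / 3534057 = 3.81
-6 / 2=-3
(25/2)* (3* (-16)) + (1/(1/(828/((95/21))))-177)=-56427/95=-593.97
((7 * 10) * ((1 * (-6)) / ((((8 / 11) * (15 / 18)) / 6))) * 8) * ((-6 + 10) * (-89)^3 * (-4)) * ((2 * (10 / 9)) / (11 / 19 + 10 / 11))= -174260215557120 / 311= -560322236518.07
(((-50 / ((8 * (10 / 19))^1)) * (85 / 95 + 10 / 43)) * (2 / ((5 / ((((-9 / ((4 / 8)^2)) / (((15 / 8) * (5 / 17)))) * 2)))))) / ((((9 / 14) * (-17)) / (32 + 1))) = -2269344 / 1075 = -2111.02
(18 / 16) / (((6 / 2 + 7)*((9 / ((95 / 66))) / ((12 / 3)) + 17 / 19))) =171 / 3736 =0.05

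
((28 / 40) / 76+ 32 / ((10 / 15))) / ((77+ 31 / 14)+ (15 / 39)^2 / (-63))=0.61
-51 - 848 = -899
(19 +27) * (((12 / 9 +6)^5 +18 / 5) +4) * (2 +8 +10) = 4743040496 / 243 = 19518685.17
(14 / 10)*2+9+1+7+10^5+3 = 100022.80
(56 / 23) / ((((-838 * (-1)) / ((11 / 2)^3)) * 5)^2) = 12400927 / 3230322400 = 0.00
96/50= 48/25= 1.92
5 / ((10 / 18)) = 9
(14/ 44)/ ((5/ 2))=7/ 55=0.13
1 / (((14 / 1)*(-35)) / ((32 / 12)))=-4 / 735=-0.01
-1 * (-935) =935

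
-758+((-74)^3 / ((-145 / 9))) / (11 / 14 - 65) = -149867314 / 130355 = -1149.69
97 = 97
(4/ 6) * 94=188/ 3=62.67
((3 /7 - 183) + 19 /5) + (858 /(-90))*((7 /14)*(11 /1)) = -48553 /210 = -231.20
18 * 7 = 126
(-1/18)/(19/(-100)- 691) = 50/622071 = 0.00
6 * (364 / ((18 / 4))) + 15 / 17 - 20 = 466.22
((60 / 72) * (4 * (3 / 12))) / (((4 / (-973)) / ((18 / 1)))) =-14595 / 4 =-3648.75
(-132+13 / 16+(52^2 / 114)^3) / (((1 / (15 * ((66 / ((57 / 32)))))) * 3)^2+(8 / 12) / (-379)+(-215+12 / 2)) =-11491164555365369600 / 181760280672702933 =-63.22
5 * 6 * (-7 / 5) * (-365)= 15330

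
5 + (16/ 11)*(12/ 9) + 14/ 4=689/ 66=10.44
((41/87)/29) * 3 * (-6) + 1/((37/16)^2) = -121478/1151329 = -0.11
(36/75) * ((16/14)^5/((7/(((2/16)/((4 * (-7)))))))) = -12288/20588575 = -0.00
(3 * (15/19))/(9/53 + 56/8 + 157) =2385/165319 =0.01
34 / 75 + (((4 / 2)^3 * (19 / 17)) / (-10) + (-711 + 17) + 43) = -830587 / 1275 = -651.44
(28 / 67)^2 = 784 / 4489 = 0.17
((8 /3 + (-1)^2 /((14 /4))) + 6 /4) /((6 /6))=187 /42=4.45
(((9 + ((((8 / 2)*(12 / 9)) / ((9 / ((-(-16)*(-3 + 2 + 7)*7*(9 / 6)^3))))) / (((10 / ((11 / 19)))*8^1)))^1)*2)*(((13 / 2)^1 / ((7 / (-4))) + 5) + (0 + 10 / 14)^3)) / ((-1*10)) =-6.18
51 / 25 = 2.04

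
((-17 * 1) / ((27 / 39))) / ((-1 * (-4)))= -221 / 36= -6.14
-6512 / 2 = -3256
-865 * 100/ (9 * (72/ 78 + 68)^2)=-3654625/ 1806336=-2.02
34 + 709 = 743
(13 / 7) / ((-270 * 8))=-13 / 15120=-0.00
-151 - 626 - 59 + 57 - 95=-874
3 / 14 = 0.21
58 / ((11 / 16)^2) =14848 / 121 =122.71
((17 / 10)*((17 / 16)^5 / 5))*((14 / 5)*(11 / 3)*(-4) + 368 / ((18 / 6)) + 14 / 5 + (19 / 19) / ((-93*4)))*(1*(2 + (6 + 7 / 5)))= 178087297870397 / 487587840000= 365.24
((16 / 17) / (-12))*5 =-20 / 51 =-0.39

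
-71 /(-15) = 71 /15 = 4.73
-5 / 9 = -0.56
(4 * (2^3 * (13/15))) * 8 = 3328/15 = 221.87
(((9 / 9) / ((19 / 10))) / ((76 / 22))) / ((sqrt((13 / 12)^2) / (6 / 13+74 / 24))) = 30415 / 61009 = 0.50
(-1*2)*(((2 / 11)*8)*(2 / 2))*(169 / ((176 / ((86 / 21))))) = -29068 / 2541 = -11.44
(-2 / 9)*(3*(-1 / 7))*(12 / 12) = 2 / 21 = 0.10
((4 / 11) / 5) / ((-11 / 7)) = -28 / 605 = -0.05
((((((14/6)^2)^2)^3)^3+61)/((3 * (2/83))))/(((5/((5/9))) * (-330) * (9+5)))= -10004257282141416695280347601023/1702073164267970032140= -5877689333.32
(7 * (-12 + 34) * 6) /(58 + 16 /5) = 770 /51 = 15.10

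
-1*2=-2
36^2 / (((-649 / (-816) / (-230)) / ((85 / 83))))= -20674828800 / 53867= -383812.52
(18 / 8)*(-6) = -27 / 2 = -13.50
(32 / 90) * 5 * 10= 160 / 9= 17.78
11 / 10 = 1.10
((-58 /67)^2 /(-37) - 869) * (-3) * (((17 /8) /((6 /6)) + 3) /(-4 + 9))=17753596263 /6643720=2672.24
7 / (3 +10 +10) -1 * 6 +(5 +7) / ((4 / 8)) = 421 / 23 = 18.30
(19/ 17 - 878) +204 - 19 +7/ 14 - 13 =-23949/ 34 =-704.38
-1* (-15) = 15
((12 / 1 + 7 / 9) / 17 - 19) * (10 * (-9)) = 27920 / 17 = 1642.35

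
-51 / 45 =-17 / 15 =-1.13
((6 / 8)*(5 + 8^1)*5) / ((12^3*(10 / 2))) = 13 / 2304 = 0.01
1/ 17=0.06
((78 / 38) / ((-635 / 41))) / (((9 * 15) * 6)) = -533 / 3257550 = -0.00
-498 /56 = -249 /28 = -8.89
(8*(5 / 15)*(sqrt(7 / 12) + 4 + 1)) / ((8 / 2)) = sqrt(21) / 9 + 10 / 3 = 3.84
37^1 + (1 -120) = -82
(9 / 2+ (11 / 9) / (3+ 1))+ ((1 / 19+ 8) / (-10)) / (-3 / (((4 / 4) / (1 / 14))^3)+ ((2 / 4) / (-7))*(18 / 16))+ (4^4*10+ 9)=1316597819 / 509580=2583.69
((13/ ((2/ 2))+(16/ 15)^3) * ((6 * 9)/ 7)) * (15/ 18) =6853/ 75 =91.37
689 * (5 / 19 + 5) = 68900 / 19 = 3626.32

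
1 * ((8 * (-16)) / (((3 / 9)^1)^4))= -10368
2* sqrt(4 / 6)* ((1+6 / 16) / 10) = 11* sqrt(6) / 120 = 0.22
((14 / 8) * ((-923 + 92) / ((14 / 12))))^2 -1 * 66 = 6214785 / 4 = 1553696.25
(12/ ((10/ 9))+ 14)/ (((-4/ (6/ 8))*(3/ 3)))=-93/ 20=-4.65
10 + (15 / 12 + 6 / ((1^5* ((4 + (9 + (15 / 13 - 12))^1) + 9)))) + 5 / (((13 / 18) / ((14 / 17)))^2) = 518087517 / 28327780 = 18.29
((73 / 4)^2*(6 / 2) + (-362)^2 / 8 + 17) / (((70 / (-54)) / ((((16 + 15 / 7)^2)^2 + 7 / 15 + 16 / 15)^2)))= -3178867206192520970729001 / 20176803500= -157550585561906.32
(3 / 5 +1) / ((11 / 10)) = 16 / 11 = 1.45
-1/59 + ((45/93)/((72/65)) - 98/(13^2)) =-1186969/7418424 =-0.16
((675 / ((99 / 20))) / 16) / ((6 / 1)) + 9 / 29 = 4417 / 2552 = 1.73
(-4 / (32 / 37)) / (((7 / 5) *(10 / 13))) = -4.29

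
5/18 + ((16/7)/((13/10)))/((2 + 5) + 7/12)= 75965/149058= 0.51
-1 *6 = -6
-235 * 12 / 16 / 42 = -235 / 56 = -4.20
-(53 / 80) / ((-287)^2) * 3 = -159 / 6589520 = -0.00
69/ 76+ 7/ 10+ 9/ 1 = 4031/ 380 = 10.61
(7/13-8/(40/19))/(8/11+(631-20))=-2332/437385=-0.01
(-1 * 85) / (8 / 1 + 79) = -85 / 87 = -0.98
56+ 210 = 266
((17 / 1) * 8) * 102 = 13872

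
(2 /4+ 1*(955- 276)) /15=453 /10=45.30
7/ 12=0.58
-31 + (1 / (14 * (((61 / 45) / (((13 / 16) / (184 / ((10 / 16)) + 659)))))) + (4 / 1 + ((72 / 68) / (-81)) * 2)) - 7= -113033022601 / 3321950688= -34.03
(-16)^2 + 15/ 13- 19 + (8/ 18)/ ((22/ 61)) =308090/ 1287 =239.39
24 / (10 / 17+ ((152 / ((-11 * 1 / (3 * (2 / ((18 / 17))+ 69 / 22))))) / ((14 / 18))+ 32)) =-172788 / 1693691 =-0.10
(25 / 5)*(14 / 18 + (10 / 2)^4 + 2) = 3138.89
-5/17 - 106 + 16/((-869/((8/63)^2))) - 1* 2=-6349738709/58634037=-108.29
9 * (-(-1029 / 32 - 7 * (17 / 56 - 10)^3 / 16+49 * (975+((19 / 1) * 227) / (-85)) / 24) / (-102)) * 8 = 230689202593 / 145008640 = 1590.87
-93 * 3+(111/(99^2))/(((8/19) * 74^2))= -1079207693/3868128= -279.00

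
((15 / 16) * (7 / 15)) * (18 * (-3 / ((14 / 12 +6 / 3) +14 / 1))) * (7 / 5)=-3969 / 2060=-1.93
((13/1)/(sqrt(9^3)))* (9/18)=13/54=0.24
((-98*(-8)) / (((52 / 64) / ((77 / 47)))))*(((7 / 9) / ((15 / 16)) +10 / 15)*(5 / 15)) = 195109376 / 247455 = 788.46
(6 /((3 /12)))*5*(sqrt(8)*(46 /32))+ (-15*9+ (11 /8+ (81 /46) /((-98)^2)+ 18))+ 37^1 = -17367593 /220892+ 345*sqrt(2) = 409.28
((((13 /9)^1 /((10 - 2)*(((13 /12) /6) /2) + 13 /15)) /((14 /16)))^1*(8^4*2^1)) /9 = 655360 /693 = 945.69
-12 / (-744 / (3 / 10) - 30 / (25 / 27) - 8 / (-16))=40 / 8373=0.00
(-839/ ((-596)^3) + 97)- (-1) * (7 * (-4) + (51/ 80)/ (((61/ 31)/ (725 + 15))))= 3987163603451/ 12914232896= 308.74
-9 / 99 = -1 / 11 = -0.09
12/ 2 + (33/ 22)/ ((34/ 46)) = 273/ 34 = 8.03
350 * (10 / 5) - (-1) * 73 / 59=41373 / 59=701.24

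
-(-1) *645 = 645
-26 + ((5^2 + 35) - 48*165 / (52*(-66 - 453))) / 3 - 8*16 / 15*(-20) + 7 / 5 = 5605559 / 33735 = 166.16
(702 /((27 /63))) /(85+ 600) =2.39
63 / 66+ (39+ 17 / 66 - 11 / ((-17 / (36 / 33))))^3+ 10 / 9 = 90153337835203 / 1412467848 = 63826.82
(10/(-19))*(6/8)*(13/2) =-195/76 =-2.57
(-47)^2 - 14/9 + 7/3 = 19888/9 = 2209.78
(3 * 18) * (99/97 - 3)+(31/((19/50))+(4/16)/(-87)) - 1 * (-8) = -11102347/641364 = -17.31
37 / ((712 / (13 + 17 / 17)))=259 / 356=0.73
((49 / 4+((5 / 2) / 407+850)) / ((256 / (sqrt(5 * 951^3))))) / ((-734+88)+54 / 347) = -463234278741 * sqrt(4755) / 93401042944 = -342.00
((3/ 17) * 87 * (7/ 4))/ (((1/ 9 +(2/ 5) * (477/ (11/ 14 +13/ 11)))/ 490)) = 2034410175/ 15002602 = 135.60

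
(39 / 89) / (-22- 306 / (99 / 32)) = -429 / 118370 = -0.00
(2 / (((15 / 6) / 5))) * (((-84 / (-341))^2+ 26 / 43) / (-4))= -3326714 / 5000083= -0.67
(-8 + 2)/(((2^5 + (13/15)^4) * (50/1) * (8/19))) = -115425/13188488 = -0.01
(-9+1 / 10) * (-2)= 89 / 5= 17.80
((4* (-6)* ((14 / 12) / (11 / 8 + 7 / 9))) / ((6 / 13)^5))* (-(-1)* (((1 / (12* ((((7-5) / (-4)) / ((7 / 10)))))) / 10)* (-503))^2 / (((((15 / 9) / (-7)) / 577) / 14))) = 911000771727726043 / 1255500000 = 725607942.44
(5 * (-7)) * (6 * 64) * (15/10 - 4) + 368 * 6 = 35808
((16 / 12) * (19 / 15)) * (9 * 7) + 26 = 662 / 5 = 132.40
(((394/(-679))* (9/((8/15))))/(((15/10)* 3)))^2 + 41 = 84342749/1844164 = 45.73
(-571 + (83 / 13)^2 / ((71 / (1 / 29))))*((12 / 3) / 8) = -99342276 / 347971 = -285.49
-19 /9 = -2.11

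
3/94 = 0.03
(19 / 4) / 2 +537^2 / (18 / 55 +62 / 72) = 242658.82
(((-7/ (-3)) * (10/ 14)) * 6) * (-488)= -4880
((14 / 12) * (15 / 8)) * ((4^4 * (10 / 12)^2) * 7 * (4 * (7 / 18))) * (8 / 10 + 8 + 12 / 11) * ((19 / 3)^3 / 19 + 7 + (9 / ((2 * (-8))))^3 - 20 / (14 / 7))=426895.35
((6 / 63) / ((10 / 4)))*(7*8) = 32 / 15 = 2.13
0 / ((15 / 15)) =0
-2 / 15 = -0.13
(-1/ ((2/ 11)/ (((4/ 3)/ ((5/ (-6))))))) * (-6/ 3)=-88/ 5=-17.60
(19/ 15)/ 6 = 19/ 90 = 0.21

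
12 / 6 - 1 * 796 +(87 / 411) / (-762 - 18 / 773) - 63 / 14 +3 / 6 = -64397846761 / 80699028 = -798.00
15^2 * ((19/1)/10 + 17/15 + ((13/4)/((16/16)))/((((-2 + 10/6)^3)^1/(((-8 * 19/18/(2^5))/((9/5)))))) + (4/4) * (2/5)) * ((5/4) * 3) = 1760175/128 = 13751.37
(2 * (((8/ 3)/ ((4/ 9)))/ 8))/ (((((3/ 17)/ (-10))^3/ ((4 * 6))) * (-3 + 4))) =-6550666.67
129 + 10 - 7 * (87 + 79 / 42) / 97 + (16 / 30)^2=5799791 / 43650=132.87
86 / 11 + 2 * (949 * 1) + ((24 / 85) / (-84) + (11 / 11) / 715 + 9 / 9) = 162241458 / 85085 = 1906.82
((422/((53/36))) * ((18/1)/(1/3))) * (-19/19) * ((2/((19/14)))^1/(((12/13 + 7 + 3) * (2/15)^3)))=-62988880500/71497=-881000.33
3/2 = 1.50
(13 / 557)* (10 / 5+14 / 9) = 416 / 5013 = 0.08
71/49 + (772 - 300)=23199/49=473.45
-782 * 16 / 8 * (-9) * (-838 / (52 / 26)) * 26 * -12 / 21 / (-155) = -613375776 / 1085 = -565323.30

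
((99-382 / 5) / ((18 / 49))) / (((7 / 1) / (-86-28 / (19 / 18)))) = -845579 / 855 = -988.98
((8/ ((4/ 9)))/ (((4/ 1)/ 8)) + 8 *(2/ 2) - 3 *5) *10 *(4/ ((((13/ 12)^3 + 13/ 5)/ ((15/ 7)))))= 150336000/ 234143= 642.07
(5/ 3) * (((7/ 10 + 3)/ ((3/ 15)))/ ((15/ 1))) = 37/ 18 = 2.06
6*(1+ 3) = 24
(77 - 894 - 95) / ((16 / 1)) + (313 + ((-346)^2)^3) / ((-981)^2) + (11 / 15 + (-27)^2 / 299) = 1782865433.50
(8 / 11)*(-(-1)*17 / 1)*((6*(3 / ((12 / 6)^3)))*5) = 1530 / 11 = 139.09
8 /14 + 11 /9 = 113 /63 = 1.79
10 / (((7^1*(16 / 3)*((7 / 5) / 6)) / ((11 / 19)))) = 2475 / 3724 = 0.66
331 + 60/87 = 9619/29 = 331.69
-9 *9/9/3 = -3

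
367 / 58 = 6.33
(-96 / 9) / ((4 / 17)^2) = -578 / 3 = -192.67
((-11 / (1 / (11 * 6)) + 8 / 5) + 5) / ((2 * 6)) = -1199 / 20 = -59.95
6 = 6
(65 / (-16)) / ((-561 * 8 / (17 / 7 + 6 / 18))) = 1885 / 753984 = 0.00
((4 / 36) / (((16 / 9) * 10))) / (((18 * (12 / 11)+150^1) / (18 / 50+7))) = 253 / 933000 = 0.00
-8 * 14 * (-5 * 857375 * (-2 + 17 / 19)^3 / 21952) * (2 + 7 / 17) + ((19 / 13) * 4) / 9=-566640457 / 7956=-71221.78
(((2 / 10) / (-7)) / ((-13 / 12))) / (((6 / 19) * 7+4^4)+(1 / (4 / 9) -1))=304 / 2990715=0.00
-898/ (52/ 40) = -8980/ 13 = -690.77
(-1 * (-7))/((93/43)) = 301/93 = 3.24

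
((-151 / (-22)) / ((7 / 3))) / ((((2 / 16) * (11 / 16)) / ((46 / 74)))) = 666816 / 31339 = 21.28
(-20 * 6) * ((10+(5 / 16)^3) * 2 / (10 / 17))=-2095335 / 512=-4092.45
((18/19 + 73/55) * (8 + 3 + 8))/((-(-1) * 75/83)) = 197291/4125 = 47.83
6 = 6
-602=-602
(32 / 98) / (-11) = -16 / 539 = -0.03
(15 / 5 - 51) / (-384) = 0.12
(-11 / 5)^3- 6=-2081 / 125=-16.65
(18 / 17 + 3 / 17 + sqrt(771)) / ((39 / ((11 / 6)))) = 77 / 1326 + 11 * sqrt(771) / 234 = 1.36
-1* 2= -2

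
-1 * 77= -77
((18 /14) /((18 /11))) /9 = 0.09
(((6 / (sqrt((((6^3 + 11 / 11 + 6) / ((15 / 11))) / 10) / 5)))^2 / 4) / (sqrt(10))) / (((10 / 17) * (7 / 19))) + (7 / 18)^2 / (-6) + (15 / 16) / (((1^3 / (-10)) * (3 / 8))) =-48649 / 1944 + 43605 * sqrt(10) / 34342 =-21.01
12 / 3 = 4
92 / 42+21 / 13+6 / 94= 49652 / 12831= 3.87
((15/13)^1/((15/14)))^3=2744/2197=1.25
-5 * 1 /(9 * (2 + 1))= -0.19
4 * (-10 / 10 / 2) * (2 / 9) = -4 / 9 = -0.44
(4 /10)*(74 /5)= 148 /25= 5.92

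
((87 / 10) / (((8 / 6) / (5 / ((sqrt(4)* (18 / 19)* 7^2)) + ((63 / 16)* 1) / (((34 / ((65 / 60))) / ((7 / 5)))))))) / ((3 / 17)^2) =542867443 / 11289600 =48.09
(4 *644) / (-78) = -33.03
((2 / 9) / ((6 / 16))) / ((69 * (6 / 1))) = 0.00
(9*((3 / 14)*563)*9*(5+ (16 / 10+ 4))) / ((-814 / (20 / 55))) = -7250877 / 156695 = -46.27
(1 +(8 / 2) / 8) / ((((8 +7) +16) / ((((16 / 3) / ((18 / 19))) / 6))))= 38 / 837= 0.05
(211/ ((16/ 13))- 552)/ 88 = -6089/ 1408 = -4.32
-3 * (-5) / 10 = 3 / 2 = 1.50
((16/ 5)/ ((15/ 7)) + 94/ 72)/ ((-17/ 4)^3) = -40304/ 1105425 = -0.04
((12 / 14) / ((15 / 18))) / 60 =3 / 175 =0.02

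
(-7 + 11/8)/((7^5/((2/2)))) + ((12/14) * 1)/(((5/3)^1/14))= 4840191/672280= 7.20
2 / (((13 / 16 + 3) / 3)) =96 / 61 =1.57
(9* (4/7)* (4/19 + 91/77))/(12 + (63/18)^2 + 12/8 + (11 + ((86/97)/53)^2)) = 1107517733424/5684079919133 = 0.19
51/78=17/26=0.65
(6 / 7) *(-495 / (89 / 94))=-279180 / 623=-448.12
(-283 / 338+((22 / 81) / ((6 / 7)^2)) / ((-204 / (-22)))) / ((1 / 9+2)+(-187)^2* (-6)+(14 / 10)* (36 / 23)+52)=2304750995 / 606261721028652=0.00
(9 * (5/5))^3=729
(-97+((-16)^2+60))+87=306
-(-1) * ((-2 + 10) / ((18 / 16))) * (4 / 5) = 256 / 45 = 5.69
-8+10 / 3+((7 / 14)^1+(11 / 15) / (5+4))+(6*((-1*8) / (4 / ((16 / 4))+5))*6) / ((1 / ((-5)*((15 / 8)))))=120397 / 270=445.91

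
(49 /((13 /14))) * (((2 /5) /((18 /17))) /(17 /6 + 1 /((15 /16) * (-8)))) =23324 /3159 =7.38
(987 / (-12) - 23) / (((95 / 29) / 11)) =-134299 / 380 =-353.42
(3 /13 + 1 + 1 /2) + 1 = 71 /26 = 2.73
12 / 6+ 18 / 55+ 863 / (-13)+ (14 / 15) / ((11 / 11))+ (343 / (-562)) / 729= -63.12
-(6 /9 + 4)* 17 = -238 /3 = -79.33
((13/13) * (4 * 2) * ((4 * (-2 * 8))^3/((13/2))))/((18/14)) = -29360128/117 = -250941.26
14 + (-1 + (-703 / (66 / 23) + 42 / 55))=-76303 / 330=-231.22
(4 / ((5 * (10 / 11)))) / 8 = 11 / 100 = 0.11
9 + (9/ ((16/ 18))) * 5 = 477/ 8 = 59.62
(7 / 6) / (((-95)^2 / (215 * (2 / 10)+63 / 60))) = 0.01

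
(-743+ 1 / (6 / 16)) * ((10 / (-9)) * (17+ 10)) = 22210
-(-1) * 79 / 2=79 / 2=39.50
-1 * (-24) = 24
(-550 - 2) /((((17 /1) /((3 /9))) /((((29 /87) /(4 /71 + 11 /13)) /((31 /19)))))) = -3226808 /1316973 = -2.45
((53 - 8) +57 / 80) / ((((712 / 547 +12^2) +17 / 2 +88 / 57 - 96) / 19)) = 2166410457 / 148026680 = 14.64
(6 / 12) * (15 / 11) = 15 / 22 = 0.68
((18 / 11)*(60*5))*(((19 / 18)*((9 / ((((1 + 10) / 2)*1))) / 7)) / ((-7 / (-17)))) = 1744200 / 5929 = 294.18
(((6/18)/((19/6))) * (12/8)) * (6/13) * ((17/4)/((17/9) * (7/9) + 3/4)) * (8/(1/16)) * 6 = 19035648/177593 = 107.19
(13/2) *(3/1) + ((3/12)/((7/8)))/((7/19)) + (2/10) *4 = 10327/490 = 21.08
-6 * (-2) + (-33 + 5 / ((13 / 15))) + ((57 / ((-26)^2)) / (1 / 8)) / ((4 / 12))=-2232 / 169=-13.21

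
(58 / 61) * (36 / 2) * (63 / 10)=32886 / 305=107.82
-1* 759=-759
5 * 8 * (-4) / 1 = -160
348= 348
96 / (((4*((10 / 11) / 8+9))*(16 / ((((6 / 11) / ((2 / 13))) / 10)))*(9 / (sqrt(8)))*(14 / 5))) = 13*sqrt(2) / 2807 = 0.01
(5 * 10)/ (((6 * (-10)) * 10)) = -1/ 12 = -0.08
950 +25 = 975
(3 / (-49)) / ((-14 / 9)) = 27 / 686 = 0.04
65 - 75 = -10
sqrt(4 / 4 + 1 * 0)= 1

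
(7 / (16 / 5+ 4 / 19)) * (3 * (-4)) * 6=-1330 / 9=-147.78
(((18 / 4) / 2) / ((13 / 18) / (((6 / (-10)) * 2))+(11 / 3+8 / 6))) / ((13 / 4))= 972 / 6175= 0.16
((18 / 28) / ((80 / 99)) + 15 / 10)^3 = 16994415411 / 1404928000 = 12.10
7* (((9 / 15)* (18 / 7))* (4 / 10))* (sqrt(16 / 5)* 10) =864* sqrt(5) / 25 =77.28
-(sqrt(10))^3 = -10* sqrt(10) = -31.62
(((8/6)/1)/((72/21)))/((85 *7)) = 1/1530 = 0.00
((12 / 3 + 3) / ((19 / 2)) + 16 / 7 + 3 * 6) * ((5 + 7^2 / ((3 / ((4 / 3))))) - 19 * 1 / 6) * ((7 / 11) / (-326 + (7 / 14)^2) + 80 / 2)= 113540480600 / 5718867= 19853.67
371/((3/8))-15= 2923/3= 974.33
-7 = -7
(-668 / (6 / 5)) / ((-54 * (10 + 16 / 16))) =835 / 891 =0.94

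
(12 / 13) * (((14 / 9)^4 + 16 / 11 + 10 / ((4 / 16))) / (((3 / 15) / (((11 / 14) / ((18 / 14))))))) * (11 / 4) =93895780 / 255879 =366.95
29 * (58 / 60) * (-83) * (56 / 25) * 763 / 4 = -372817823 / 375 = -994180.86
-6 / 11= -0.55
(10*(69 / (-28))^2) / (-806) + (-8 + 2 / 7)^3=-1015494507 / 2211664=-459.15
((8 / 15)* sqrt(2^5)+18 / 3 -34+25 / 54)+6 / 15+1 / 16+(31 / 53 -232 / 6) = -62.14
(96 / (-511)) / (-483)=32 / 82271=0.00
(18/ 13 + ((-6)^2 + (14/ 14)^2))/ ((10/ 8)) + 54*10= 37096/ 65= 570.71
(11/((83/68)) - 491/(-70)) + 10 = 151213/5810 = 26.03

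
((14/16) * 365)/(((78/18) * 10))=1533/208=7.37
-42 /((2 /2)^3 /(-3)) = 126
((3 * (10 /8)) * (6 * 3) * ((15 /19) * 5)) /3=3375 /38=88.82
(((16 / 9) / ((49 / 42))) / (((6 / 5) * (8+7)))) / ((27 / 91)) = 208 / 729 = 0.29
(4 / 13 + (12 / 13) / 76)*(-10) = -790 / 247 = -3.20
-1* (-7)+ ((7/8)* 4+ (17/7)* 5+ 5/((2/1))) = 176/7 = 25.14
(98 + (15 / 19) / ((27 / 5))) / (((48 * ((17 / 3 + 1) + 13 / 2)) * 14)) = 0.01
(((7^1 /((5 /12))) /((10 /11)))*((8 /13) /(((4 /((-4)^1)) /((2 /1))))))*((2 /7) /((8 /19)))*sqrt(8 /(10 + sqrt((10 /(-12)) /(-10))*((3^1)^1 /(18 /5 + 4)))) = -20064*sqrt(190) /(1625*sqrt(sqrt(3) + 152)) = -13.73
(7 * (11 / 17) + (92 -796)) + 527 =-2932 / 17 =-172.47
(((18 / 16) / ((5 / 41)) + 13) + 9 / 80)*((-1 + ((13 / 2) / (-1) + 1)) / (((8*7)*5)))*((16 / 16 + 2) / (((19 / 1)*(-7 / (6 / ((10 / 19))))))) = 209079 / 1568000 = 0.13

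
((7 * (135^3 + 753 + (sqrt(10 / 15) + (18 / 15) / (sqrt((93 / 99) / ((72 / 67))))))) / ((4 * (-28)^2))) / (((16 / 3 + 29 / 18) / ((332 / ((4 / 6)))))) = 747 * sqrt(6) / 14000 + 20169 * sqrt(137082) / 36347500 + 689423481 / 1750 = 393956.61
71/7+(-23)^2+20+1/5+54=21467/35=613.34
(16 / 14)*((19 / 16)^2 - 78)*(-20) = 1750.62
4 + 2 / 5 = 22 / 5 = 4.40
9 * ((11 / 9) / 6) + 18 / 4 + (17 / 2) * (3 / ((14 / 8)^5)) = 397669 / 50421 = 7.89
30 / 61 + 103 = 103.49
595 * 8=4760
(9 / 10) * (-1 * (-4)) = 18 / 5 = 3.60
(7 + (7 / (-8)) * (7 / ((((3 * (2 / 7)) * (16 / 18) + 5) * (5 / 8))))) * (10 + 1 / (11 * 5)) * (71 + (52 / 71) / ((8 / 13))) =9054226503 / 2362525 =3832.44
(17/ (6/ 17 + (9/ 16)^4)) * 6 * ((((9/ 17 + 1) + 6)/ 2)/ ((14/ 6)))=427819008/ 1177757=363.25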